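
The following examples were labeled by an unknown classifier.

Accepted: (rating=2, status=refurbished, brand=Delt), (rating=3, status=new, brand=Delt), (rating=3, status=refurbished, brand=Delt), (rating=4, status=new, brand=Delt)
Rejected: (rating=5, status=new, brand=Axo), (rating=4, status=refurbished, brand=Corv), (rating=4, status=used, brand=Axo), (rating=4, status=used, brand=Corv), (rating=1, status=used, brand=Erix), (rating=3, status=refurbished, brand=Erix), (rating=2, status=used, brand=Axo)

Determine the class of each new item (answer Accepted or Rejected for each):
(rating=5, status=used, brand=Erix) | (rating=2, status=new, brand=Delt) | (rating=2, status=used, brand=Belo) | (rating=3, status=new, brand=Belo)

One predicate separates the groups cleanly: brand is Delt.
(rating=5, status=used, brand=Erix) — brand is Erix, hence Rejected.
(rating=2, status=new, brand=Delt) — brand is Delt, hence Accepted.
(rating=2, status=used, brand=Belo) — brand is Belo, hence Rejected.
(rating=3, status=new, brand=Belo) — brand is Belo, hence Rejected.

Rejected, Accepted, Rejected, Rejected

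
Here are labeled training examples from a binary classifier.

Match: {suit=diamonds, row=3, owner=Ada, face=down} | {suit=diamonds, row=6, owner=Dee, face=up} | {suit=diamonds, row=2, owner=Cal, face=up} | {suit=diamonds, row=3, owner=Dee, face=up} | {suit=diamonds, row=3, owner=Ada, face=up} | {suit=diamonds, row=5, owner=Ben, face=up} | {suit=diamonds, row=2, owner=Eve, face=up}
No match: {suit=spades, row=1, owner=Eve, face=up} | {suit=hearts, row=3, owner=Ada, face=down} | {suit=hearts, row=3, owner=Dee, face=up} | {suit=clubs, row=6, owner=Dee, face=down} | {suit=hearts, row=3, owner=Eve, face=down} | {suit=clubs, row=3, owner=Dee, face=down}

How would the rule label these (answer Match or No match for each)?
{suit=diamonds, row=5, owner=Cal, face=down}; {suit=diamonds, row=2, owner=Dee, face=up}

Comparing the two groups points to one rule — suit is diamonds.
{suit=diamonds, row=5, owner=Cal, face=down} → suit is diamonds → Match.
{suit=diamonds, row=2, owner=Dee, face=up} → suit is diamonds → Match.

Match, Match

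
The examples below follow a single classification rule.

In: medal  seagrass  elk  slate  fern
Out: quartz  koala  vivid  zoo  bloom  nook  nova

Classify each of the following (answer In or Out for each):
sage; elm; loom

In, In, Out

Comparing the two groups points to one rule — contains 'e'.
sage: In (has 'e').
elm: In (has 'e').
loom: Out (no 'e').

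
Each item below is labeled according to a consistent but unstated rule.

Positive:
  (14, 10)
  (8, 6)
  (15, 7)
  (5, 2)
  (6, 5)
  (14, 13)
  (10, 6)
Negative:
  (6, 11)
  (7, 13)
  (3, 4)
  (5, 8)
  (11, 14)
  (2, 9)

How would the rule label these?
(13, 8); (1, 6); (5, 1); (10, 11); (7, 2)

Positive, Negative, Positive, Negative, Positive

A rule that fits every label: first > second — true of each 'Positive' example, false of each 'Negative' one.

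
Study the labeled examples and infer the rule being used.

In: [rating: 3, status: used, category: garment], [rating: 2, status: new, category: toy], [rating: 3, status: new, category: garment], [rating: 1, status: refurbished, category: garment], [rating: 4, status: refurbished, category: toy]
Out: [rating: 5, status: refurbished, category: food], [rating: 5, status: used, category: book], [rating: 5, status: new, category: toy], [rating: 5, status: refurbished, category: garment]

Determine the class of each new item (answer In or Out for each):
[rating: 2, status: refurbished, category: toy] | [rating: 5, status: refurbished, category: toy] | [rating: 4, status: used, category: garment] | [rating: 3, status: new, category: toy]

The pattern is that an item is 'In' exactly when: rating ≤ 4.
In: [rating: 2, status: refurbished, category: toy], since rating = 2. Out: [rating: 5, status: refurbished, category: toy], since rating = 5. In: [rating: 4, status: used, category: garment], since rating = 4. In: [rating: 3, status: new, category: toy], since rating = 3.

In, Out, In, In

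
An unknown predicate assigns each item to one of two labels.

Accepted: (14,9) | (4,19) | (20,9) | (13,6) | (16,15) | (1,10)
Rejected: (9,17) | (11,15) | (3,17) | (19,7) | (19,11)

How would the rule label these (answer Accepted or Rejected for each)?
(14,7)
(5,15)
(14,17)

A rule that fits every label: sum is odd — true of each 'Accepted' example, false of each 'Rejected' one.
Accepted: (14,7), since 14+7 = 21. Rejected: (5,15), since 5+15 = 20. Accepted: (14,17), since 14+17 = 31.

Accepted, Rejected, Accepted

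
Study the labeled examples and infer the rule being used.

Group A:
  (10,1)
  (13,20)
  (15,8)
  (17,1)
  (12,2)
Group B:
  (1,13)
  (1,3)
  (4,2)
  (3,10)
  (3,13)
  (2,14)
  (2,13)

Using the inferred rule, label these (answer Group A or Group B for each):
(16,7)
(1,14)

The simplest hypothesis consistent with all the labels is: first ≥ 8.
(16,7): Group A (first 16).
(1,14): Group B (first 1).

Group A, Group B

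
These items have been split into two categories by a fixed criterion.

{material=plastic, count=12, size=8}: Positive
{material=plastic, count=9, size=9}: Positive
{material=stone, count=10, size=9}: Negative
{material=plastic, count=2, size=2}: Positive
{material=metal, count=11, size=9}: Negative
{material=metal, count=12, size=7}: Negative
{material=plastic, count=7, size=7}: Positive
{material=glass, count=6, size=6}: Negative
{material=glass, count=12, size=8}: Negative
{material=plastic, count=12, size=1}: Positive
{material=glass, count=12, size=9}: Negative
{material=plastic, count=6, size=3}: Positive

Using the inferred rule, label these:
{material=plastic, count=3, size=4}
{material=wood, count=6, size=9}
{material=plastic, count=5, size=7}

A rule that fits every label: material is plastic — true of each 'Positive' example, false of each 'Negative' one.
{material=plastic, count=3, size=4}: Positive (material is plastic).
{material=wood, count=6, size=9}: Negative (material is wood).
{material=plastic, count=5, size=7}: Positive (material is plastic).

Positive, Negative, Positive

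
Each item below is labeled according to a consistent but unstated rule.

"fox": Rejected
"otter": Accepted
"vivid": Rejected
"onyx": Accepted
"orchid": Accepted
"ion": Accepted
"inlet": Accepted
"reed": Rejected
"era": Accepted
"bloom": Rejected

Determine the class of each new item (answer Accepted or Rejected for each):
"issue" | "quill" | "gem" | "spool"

Accepted, Rejected, Rejected, Rejected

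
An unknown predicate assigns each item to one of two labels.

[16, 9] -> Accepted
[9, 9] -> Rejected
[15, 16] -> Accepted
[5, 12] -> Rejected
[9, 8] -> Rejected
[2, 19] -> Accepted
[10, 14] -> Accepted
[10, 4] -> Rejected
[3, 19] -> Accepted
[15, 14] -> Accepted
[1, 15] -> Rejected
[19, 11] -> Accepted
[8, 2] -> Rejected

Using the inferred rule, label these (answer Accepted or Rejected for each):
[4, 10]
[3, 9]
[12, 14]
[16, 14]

Rejected, Rejected, Accepted, Accepted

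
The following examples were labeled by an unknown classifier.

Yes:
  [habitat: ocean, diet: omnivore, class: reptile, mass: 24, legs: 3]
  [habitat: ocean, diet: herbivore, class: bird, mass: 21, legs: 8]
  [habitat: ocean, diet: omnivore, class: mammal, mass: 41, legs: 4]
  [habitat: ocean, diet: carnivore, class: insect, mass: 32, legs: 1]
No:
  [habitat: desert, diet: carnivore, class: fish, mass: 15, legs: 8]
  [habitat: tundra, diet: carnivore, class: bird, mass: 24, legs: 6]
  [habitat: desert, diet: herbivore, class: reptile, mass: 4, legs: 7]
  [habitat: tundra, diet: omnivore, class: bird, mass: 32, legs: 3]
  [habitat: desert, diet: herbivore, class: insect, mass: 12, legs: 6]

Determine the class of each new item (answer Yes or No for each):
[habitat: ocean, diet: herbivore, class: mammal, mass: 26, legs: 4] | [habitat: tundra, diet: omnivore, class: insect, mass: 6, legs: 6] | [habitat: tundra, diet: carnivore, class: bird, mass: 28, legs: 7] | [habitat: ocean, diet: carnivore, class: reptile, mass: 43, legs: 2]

Yes, No, No, Yes

Every 'Yes' example satisfies: habitat is ocean. None of the 'No' examples do.
[habitat: ocean, diet: herbivore, class: mammal, mass: 26, legs: 4]: Yes (habitat is ocean).
[habitat: tundra, diet: omnivore, class: insect, mass: 6, legs: 6]: No (habitat is tundra).
[habitat: tundra, diet: carnivore, class: bird, mass: 28, legs: 7]: No (habitat is tundra).
[habitat: ocean, diet: carnivore, class: reptile, mass: 43, legs: 2]: Yes (habitat is ocean).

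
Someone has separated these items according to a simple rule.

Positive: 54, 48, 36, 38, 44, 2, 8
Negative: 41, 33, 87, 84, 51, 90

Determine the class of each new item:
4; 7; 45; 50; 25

The common property of the 'Positive' items is: even AND at most 54. No 'Negative' item has it.
4 → 4 is even, 4 ≤ 54 → Positive. 7 → 7 is odd, 7 ≤ 54 → Negative. 45 → 45 is odd, 45 ≤ 54 → Negative. 50 → 50 is even, 50 ≤ 54 → Positive. 25 → 25 is odd, 25 ≤ 54 → Negative.

Positive, Negative, Negative, Positive, Negative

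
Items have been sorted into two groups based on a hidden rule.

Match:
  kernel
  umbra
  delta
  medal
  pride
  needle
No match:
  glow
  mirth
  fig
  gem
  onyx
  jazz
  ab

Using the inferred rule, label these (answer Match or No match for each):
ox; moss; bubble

No match, No match, Match

A rule that fits every label: has ≥ 2 vowels — true of each 'Match' example, false of each 'No match' one.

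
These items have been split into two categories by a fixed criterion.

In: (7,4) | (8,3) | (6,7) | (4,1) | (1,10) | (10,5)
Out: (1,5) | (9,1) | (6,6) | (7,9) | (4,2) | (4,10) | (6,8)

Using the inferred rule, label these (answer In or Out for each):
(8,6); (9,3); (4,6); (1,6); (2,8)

Out, Out, Out, In, Out

The simplest hypothesis consistent with all the labels is: sum is odd.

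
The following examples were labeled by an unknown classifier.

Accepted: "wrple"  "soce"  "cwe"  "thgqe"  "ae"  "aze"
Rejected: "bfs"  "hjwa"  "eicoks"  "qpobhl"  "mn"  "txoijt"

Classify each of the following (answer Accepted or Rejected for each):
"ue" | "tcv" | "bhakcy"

Accepted, Rejected, Rejected

The rule appears to be: ends with 'e'.
"ue": Accepted (ends with 'e').
"tcv": Rejected (ends with 'v').
"bhakcy": Rejected (ends with 'y').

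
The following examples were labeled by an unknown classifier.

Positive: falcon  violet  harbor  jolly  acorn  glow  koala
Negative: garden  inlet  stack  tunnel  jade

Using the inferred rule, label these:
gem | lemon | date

One predicate separates the groups cleanly: contains 'o'.
gem: no 'o' — fails this test, so Negative.
lemon: has 'o' — satisfies this, so Positive.
date: no 'o' — fails this test, so Negative.

Negative, Positive, Negative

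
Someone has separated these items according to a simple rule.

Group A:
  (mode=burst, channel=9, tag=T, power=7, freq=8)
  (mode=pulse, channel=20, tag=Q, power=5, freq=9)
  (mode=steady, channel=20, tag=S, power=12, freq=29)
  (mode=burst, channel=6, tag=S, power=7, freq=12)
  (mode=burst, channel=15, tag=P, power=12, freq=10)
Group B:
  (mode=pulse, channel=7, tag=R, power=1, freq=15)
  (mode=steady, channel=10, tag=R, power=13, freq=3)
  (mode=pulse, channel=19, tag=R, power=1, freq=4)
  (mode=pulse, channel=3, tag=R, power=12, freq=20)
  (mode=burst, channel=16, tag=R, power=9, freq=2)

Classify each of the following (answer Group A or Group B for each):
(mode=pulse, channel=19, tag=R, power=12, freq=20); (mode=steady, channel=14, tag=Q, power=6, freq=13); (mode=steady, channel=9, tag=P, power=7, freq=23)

Group B, Group A, Group A

Checking candidate rules against both groups, what survives is: tag is not R.
(mode=pulse, channel=19, tag=R, power=12, freq=20) → tag is R → Group B.
(mode=steady, channel=14, tag=Q, power=6, freq=13) → tag is Q → Group A.
(mode=steady, channel=9, tag=P, power=7, freq=23) → tag is P → Group A.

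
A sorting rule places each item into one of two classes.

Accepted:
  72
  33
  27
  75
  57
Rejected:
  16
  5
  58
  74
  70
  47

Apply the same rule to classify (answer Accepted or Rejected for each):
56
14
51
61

One predicate separates the groups cleanly: multiple of 3.
Rejected: 56, since 56 = 3·18 + 2.
Rejected: 14, since 14 = 3·4 + 2.
Accepted: 51, since 51 = 3·17.
Rejected: 61, since 61 = 3·20 + 1.

Rejected, Rejected, Accepted, Rejected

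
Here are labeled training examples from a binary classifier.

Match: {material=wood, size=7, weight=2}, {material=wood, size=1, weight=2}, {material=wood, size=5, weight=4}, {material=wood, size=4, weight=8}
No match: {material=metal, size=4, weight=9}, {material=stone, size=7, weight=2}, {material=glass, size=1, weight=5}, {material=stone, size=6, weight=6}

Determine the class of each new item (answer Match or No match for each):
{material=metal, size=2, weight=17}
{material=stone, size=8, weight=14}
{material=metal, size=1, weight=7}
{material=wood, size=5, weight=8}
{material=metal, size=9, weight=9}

No match, No match, No match, Match, No match

Checking candidate rules against both groups, what survives is: material is wood.
{material=metal, size=2, weight=17}: material is metal — doesn't qualify, so No match.
{material=stone, size=8, weight=14}: material is stone — doesn't qualify, so No match.
{material=metal, size=1, weight=7}: material is metal — doesn't qualify, so No match.
{material=wood, size=5, weight=8}: material is wood — satisfies this, so Match.
{material=metal, size=9, weight=9}: material is metal — doesn't qualify, so No match.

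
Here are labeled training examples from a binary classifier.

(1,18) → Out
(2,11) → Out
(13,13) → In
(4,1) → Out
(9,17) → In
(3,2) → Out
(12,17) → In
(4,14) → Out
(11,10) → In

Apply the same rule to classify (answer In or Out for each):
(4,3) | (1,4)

Out, Out

The simplest hypothesis consistent with all the labels is: sum ≥ 21.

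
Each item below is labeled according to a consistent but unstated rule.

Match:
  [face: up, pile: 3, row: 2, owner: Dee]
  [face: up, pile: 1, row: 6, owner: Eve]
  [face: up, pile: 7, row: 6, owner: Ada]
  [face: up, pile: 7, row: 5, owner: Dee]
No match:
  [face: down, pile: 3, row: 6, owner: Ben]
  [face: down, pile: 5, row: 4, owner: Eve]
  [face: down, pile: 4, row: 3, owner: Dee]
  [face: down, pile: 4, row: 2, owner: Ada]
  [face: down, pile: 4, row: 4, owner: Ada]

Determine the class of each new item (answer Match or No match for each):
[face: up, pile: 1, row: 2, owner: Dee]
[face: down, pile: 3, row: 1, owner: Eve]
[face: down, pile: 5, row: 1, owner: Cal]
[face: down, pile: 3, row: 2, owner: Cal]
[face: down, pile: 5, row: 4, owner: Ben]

Match, No match, No match, No match, No match

Rule: face is up. This holds for each 'Match' example and fails for each 'No match' one.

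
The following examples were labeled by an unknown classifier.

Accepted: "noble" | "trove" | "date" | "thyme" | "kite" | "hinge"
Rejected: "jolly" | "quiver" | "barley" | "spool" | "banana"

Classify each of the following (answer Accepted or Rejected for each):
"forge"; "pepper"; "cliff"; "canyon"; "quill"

Accepted, Rejected, Rejected, Rejected, Rejected

All 'Accepted' examples share one property — ends with 'e' — and every 'Rejected' example lacks it.
"forge" — ends with 'e', hence Accepted.
"pepper" — ends with 'r', hence Rejected.
"cliff" — ends with 'f', hence Rejected.
"canyon" — ends with 'n', hence Rejected.
"quill" — ends with 'l', hence Rejected.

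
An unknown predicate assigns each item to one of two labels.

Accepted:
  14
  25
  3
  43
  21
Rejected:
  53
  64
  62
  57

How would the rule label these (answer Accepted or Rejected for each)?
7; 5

The rule appears to be: at most 43.
7: Accepted (7 ≤ 43).
5: Accepted (5 ≤ 43).

Accepted, Accepted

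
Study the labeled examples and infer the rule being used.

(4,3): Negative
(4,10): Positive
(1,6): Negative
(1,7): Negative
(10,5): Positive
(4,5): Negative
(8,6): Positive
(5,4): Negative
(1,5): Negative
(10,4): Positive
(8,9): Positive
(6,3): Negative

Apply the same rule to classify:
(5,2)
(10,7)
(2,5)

Negative, Positive, Negative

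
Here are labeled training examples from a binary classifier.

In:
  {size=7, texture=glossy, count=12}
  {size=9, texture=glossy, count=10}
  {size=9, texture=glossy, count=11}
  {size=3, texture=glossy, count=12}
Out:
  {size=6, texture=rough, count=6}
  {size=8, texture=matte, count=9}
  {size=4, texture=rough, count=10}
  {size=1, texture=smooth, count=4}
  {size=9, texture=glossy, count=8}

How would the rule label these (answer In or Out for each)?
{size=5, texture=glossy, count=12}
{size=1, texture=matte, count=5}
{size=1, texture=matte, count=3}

In, Out, Out

The simplest hypothesis consistent with all the labels is: texture is glossy AND count ≥ 9.
{size=5, texture=glossy, count=12}: In (texture is glossy, count = 12).
{size=1, texture=matte, count=5}: Out (texture is matte, count = 5).
{size=1, texture=matte, count=3}: Out (texture is matte, count = 3).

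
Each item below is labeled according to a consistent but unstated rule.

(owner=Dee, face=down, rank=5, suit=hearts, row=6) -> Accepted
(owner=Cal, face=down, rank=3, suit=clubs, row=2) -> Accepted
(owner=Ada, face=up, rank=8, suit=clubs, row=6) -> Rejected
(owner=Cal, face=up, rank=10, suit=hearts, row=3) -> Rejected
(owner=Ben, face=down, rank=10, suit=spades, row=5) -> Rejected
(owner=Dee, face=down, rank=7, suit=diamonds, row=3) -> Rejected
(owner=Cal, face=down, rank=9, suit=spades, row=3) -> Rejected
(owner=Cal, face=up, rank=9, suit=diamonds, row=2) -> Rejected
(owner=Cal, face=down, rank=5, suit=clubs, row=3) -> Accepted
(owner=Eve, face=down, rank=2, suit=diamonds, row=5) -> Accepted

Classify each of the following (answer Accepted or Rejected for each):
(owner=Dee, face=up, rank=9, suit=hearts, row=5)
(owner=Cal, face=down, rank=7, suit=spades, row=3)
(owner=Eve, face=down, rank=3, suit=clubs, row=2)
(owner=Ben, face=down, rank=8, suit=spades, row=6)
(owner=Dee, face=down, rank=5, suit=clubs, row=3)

Rejected, Rejected, Accepted, Rejected, Accepted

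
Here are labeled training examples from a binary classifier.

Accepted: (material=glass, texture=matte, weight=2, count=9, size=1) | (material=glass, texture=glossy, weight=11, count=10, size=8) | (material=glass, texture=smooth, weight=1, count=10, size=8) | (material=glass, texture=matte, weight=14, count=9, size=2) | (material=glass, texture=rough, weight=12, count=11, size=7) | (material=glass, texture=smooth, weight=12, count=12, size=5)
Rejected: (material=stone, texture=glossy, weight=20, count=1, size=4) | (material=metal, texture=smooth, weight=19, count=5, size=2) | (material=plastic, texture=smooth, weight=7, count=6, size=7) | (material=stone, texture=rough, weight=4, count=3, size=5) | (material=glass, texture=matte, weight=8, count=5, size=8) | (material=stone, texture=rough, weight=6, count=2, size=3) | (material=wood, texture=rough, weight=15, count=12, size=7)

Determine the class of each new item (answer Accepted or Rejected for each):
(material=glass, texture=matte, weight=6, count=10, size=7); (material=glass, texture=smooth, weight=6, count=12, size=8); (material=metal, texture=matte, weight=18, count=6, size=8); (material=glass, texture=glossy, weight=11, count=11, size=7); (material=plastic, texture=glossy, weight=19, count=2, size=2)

Accepted, Accepted, Rejected, Accepted, Rejected

The distinguishing property — material is glass AND count ≥ 6 — holds for all the 'Accepted' cases and none of the 'Rejected' cases.
(material=glass, texture=matte, weight=6, count=10, size=7): Accepted (material is glass, count = 10).
(material=glass, texture=smooth, weight=6, count=12, size=8): Accepted (material is glass, count = 12).
(material=metal, texture=matte, weight=18, count=6, size=8): Rejected (material is metal, count = 6).
(material=glass, texture=glossy, weight=11, count=11, size=7): Accepted (material is glass, count = 11).
(material=plastic, texture=glossy, weight=19, count=2, size=2): Rejected (material is plastic, count = 2).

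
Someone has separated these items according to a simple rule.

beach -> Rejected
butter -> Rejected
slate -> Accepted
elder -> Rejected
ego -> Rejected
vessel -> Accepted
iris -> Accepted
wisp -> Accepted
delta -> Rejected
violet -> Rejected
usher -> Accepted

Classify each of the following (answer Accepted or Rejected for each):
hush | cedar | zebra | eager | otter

Accepted, Rejected, Rejected, Rejected, Rejected

The pattern is that an item is 'Accepted' exactly when: contains 's'.
Accepted: hush, since has 's'. Rejected: cedar, since no 's'. Rejected: zebra, since no 's'. Rejected: eager, since no 's'. Rejected: otter, since no 's'.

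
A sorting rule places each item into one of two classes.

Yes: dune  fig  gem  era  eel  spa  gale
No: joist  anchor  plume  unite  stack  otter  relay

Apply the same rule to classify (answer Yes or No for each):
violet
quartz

The classifier is using: length ≤ 4.
violet: No (length 6). quartz: No (length 6).

No, No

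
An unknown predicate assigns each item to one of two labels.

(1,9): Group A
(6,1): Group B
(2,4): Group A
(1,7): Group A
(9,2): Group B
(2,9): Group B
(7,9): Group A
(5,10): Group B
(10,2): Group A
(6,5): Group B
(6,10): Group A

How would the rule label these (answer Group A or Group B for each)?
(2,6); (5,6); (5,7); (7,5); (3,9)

The pattern is that an item is 'Group A' exactly when: sum is even.
(2,6) — 2+6 = 8, hence Group A.
(5,6) — 5+6 = 11, hence Group B.
(5,7) — 5+7 = 12, hence Group A.
(7,5) — 7+5 = 12, hence Group A.
(3,9) — 3+9 = 12, hence Group A.

Group A, Group B, Group A, Group A, Group A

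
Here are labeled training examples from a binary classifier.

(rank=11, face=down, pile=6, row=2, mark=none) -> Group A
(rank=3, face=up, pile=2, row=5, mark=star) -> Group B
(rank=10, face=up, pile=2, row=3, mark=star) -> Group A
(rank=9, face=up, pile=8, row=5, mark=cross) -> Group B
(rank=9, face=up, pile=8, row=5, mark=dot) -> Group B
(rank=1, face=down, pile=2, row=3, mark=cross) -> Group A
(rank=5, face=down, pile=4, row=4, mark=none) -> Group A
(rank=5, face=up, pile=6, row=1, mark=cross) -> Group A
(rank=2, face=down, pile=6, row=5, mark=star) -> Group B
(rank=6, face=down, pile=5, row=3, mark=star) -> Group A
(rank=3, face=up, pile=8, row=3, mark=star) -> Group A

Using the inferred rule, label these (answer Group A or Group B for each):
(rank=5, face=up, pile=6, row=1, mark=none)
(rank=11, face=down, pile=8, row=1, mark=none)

The classifier is using: row ≤ 4.
(rank=5, face=up, pile=6, row=1, mark=none): row = 1, has this property → Group A.
(rank=11, face=down, pile=8, row=1, mark=none): row = 1, has this property → Group A.

Group A, Group A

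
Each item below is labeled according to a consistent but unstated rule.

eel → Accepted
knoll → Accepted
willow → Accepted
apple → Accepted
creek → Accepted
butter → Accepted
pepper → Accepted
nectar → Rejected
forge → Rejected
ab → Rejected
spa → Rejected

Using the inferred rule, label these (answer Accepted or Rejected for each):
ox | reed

Rejected, Accepted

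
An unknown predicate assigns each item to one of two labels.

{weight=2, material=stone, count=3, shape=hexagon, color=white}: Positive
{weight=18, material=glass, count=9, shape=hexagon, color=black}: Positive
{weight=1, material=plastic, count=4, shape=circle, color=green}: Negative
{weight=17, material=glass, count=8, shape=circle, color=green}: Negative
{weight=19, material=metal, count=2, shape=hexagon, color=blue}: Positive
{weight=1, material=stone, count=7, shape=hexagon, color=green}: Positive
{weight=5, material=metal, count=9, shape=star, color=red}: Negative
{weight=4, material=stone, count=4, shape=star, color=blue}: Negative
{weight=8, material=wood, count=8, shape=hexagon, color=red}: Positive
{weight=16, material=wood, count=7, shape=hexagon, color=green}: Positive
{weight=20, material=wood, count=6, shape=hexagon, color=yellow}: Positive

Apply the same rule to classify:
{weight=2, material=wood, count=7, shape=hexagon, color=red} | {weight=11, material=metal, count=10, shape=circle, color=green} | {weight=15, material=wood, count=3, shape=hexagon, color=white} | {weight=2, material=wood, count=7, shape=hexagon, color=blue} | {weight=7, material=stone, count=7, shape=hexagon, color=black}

Comparing the two groups points to one rule — shape is hexagon.
{weight=2, material=wood, count=7, shape=hexagon, color=red}: shape is hexagon — has this property, so Positive.
{weight=11, material=metal, count=10, shape=circle, color=green}: shape is circle — does not satisfy this, so Negative.
{weight=15, material=wood, count=3, shape=hexagon, color=white}: shape is hexagon — has this property, so Positive.
{weight=2, material=wood, count=7, shape=hexagon, color=blue}: shape is hexagon — has this property, so Positive.
{weight=7, material=stone, count=7, shape=hexagon, color=black}: shape is hexagon — has this property, so Positive.

Positive, Negative, Positive, Positive, Positive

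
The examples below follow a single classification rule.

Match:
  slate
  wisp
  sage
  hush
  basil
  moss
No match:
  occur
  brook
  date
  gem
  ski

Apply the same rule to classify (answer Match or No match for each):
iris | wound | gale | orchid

Match, No match, No match, No match

All 'Match' examples share one property — length ≥ 4 AND contains 's' — and every 'No match' example lacks it.
iris: length 4, has 's', satisfies this → Match.
wound: length 5, no 's', does not fit → No match.
gale: length 4, no 's', does not fit → No match.
orchid: length 6, no 's', does not fit → No match.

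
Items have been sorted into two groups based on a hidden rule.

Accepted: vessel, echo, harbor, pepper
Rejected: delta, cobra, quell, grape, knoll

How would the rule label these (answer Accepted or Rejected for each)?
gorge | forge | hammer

Rejected, Rejected, Accepted

Every 'Accepted' example satisfies: even length. None of the 'Rejected' examples do.
gorge — length 5, hence Rejected. forge — length 5, hence Rejected. hammer — length 6, hence Accepted.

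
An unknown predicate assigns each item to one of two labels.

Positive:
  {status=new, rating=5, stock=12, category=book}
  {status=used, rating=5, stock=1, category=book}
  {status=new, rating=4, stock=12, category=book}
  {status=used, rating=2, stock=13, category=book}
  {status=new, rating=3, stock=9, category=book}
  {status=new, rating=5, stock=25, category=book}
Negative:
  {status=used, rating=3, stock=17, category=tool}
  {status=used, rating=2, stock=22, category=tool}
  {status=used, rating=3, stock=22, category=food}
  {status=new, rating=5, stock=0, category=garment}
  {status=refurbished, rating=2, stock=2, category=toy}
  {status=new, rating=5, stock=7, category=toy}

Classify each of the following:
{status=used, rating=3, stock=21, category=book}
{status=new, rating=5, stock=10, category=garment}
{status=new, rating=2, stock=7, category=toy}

Positive, Negative, Negative

Comparing the two groups points to one rule — category is book.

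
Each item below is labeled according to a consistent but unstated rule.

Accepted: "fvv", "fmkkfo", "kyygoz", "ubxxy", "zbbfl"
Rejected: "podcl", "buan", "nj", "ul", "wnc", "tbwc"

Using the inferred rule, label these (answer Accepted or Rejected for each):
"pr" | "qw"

Rejected, Rejected

All 'Accepted' examples share one property — has a double letter — and every 'Rejected' example lacks it.
"pr": Rejected (no doubled letter).
"qw": Rejected (no doubled letter).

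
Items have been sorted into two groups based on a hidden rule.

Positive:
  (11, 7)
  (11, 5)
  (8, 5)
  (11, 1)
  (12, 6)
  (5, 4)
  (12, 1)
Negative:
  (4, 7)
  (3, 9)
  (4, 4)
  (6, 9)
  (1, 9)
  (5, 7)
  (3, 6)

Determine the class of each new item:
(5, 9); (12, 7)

Negative, Positive

Comparing the two groups points to one rule — first > second.
(5, 9): 5 < 9 — fails the rule, so Negative. (12, 7): 12 > 7 — qualifies, so Positive.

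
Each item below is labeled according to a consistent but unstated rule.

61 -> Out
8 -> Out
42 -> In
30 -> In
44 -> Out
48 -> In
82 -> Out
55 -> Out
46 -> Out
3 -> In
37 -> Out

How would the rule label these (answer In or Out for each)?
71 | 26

The pattern is that an item is 'In' exactly when: multiple of 3.
71: 71 = 3·23 + 2 — fails this test, so Out.
26: 26 = 3·8 + 2 — fails this test, so Out.

Out, Out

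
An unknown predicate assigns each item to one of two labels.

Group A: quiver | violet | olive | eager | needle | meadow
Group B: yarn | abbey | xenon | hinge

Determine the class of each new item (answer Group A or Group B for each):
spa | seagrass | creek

Group B, Group A, Group B

The distinguishing property — has ≥ 3 vowels — holds for all the 'Group A' cases and none of the 'Group B' cases.
spa — 1 vowel, hence Group B. seagrass — 3 vowels, hence Group A. creek — 2 vowels, hence Group B.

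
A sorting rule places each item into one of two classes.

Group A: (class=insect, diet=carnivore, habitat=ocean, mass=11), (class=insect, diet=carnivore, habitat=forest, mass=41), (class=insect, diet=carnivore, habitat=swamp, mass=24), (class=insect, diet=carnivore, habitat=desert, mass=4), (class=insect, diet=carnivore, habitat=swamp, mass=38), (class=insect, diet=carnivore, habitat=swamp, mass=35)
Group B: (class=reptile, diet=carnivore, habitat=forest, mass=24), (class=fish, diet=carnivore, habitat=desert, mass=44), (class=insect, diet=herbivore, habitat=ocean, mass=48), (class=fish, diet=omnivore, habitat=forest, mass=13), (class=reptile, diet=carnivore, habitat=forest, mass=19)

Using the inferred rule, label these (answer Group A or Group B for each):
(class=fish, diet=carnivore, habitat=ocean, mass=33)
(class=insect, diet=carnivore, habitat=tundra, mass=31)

Group B, Group A

The rule appears to be: diet is carnivore AND class is insect.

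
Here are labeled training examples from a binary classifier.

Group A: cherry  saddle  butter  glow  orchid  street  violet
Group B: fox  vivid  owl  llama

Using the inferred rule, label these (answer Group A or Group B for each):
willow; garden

Group A, Group A

Every 'Group A' example satisfies: even length. None of the 'Group B' examples do.
willow: length 6 — passes, so Group A. garden: length 6 — passes, so Group A.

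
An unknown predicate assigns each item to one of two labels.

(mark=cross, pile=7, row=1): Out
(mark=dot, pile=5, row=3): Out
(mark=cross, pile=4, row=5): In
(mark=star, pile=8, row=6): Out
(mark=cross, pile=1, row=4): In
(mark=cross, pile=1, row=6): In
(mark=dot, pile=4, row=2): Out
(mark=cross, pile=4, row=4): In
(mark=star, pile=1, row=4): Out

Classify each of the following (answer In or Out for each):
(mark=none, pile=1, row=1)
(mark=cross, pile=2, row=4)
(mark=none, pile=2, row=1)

Out, In, Out

The simplest hypothesis consistent with all the labels is: mark is cross AND row ≥ 2.
Out: (mark=none, pile=1, row=1), since mark is none, row = 1. In: (mark=cross, pile=2, row=4), since mark is cross, row = 4. Out: (mark=none, pile=2, row=1), since mark is none, row = 1.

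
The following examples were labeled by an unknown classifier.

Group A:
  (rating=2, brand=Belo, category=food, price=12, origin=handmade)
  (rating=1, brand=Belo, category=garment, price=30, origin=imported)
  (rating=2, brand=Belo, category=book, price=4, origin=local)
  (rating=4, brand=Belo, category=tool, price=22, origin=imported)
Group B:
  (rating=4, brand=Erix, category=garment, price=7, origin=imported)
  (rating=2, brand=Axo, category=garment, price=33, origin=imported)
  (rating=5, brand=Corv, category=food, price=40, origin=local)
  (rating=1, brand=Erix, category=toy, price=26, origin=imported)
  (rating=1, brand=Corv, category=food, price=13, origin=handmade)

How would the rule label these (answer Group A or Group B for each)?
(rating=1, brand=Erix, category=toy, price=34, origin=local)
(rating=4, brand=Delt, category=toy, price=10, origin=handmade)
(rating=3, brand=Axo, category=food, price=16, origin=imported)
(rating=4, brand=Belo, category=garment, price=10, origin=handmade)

Looking at the examples, the only property every 'Group A' case has and every 'Group B' case lacks is: brand is Belo.
(rating=1, brand=Erix, category=toy, price=34, origin=local): Group B (brand is Erix).
(rating=4, brand=Delt, category=toy, price=10, origin=handmade): Group B (brand is Delt).
(rating=3, brand=Axo, category=food, price=16, origin=imported): Group B (brand is Axo).
(rating=4, brand=Belo, category=garment, price=10, origin=handmade): Group A (brand is Belo).

Group B, Group B, Group B, Group A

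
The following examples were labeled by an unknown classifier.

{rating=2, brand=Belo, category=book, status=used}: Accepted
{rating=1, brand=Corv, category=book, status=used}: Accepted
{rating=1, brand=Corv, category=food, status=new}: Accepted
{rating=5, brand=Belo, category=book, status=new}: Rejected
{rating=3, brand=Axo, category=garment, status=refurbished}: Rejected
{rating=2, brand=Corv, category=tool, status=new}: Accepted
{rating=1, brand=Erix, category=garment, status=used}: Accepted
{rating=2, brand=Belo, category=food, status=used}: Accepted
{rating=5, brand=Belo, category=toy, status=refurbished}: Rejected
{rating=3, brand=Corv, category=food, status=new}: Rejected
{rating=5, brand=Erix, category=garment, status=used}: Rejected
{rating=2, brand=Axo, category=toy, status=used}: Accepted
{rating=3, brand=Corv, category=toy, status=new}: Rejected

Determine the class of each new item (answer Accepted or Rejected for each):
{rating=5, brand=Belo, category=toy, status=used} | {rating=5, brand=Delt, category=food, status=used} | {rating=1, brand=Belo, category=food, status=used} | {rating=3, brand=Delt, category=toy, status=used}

Rejected, Rejected, Accepted, Rejected

The simplest hypothesis consistent with all the labels is: rating ≤ 2.
{rating=5, brand=Belo, category=toy, status=used}: Rejected (rating = 5). {rating=5, brand=Delt, category=food, status=used}: Rejected (rating = 5). {rating=1, brand=Belo, category=food, status=used}: Accepted (rating = 1). {rating=3, brand=Delt, category=toy, status=used}: Rejected (rating = 3).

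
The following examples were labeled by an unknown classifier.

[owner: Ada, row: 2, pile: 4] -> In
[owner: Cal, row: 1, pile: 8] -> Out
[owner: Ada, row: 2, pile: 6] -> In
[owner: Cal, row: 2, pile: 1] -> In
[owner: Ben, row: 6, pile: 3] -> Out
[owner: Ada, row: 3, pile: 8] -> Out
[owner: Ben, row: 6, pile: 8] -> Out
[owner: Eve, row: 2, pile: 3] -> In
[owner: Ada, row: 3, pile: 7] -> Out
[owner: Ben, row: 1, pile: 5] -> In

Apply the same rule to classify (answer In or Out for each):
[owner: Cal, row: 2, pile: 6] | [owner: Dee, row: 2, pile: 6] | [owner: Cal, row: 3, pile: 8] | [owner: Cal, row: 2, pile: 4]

All 'In' examples share one property — pile ≤ 6 AND row ≤ 2 — and every 'Out' example lacks it.
[owner: Cal, row: 2, pile: 6] — pile = 6, row = 2, hence In. [owner: Dee, row: 2, pile: 6] — pile = 6, row = 2, hence In. [owner: Cal, row: 3, pile: 8] — pile = 8, row = 3, hence Out. [owner: Cal, row: 2, pile: 4] — pile = 4, row = 2, hence In.

In, In, Out, In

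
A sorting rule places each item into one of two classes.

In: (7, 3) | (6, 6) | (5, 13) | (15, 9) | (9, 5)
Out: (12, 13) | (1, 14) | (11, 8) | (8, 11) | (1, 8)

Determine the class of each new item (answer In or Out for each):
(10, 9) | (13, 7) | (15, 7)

Out, In, In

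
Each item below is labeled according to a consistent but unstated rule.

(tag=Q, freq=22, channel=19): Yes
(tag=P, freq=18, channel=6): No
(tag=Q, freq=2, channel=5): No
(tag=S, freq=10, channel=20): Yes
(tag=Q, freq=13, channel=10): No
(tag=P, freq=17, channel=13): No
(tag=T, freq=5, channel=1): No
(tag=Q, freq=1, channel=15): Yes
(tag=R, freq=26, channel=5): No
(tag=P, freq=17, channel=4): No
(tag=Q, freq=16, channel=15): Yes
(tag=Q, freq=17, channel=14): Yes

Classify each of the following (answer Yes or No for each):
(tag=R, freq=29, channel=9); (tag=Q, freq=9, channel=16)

No, Yes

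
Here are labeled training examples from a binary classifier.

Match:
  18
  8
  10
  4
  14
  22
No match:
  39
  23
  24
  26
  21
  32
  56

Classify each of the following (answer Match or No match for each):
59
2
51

No match, Match, No match

The simplest hypothesis consistent with all the labels is: even AND at most 22.
No match: 59, since 59 is odd, 59 > 22.
Match: 2, since 2 is even, 2 ≤ 22.
No match: 51, since 51 is odd, 51 > 22.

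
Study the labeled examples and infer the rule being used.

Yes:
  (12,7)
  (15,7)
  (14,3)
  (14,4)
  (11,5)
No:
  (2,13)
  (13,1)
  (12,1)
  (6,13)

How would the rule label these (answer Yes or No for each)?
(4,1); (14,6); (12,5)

No, Yes, Yes

Every 'Yes' example satisfies: first > second AND sum ≥ 15. None of the 'No' examples do.
No: (4,1), since 4 > 1, 4+1 = 5. Yes: (14,6), since 14 > 6, 14+6 = 20. Yes: (12,5), since 12 > 5, 12+5 = 17.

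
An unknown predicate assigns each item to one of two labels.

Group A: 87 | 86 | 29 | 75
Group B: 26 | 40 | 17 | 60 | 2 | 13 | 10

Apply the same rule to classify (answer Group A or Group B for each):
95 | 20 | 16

One predicate separates the groups cleanly: digit sum ≥ 9.
95 → digit sum 9+5 = 14 → Group A.
20 → digit sum 2+0 = 2 → Group B.
16 → digit sum 1+6 = 7 → Group B.

Group A, Group B, Group B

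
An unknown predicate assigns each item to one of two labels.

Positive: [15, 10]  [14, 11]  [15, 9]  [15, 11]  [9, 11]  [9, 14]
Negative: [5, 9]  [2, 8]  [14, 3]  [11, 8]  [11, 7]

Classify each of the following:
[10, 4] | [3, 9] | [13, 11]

One predicate separates the groups cleanly: sum ≥ 20.
[10, 4] — 10+4 = 14, hence Negative.
[3, 9] — 3+9 = 12, hence Negative.
[13, 11] — 13+11 = 24, hence Positive.

Negative, Negative, Positive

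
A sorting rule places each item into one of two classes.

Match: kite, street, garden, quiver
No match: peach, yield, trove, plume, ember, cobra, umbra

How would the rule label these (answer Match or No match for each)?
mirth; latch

No match, No match

One predicate separates the groups cleanly: even length.
mirth: No match (length 5).
latch: No match (length 5).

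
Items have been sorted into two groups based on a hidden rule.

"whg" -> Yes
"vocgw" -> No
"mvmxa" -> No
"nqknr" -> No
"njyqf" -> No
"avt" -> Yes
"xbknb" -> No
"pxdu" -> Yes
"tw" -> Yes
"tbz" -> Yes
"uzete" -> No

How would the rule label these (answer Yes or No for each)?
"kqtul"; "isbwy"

No, No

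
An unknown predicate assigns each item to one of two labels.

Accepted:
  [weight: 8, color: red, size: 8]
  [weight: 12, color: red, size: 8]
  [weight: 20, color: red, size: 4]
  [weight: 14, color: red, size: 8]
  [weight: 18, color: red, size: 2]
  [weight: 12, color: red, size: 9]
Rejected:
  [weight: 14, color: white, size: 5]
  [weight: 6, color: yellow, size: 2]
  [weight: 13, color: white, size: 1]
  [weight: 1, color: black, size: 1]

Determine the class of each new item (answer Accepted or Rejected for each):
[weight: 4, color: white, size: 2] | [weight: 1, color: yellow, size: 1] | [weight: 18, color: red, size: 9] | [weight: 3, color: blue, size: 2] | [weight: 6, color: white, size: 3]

Rejected, Rejected, Accepted, Rejected, Rejected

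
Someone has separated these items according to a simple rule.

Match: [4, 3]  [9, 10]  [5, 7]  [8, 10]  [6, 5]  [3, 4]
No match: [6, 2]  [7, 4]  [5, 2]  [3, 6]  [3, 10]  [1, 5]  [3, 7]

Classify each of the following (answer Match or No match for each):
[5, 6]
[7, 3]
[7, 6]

'Match' ⟺ |first − second| ≤ 2.
[5, 6]: |5−6| = 1 — has this property, so Match.
[7, 3]: |7−3| = 4 — lacks this property, so No match.
[7, 6]: |7−6| = 1 — has this property, so Match.

Match, No match, Match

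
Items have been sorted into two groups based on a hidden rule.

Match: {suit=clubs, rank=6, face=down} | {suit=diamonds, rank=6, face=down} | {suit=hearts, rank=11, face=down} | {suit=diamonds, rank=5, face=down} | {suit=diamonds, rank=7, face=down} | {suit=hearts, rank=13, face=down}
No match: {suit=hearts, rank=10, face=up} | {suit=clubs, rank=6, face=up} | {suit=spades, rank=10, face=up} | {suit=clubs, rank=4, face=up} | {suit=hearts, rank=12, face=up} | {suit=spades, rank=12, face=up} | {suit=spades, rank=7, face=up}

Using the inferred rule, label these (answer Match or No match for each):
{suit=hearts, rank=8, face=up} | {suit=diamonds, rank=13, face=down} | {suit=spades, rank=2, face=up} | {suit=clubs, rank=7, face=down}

Rule: face is down. This holds for each 'Match' example and fails for each 'No match' one.

No match, Match, No match, Match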